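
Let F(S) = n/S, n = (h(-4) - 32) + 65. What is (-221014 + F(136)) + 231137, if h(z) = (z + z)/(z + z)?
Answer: 40493/4 ≈ 10123.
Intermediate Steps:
h(z) = 1 (h(z) = (2*z)/((2*z)) = (2*z)*(1/(2*z)) = 1)
n = 34 (n = (1 - 32) + 65 = -31 + 65 = 34)
F(S) = 34/S
(-221014 + F(136)) + 231137 = (-221014 + 34/136) + 231137 = (-221014 + 34*(1/136)) + 231137 = (-221014 + 1/4) + 231137 = -884055/4 + 231137 = 40493/4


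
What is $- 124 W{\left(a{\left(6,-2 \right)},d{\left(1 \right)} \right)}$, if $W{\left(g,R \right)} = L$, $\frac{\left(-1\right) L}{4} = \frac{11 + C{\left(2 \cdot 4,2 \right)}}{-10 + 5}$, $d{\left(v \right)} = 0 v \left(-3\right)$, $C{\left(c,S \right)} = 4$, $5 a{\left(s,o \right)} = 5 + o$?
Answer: $-1488$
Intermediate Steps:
$a{\left(s,o \right)} = 1 + \frac{o}{5}$ ($a{\left(s,o \right)} = \frac{5 + o}{5} = 1 + \frac{o}{5}$)
$d{\left(v \right)} = 0$ ($d{\left(v \right)} = 0 \left(-3\right) = 0$)
$L = 12$ ($L = - 4 \frac{11 + 4}{-10 + 5} = - 4 \frac{15}{-5} = - 4 \cdot 15 \left(- \frac{1}{5}\right) = \left(-4\right) \left(-3\right) = 12$)
$W{\left(g,R \right)} = 12$
$- 124 W{\left(a{\left(6,-2 \right)},d{\left(1 \right)} \right)} = \left(-124\right) 12 = -1488$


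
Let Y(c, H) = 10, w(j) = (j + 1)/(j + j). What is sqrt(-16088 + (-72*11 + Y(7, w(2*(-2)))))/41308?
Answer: I*sqrt(16870)/41308 ≈ 0.0031443*I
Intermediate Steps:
w(j) = (1 + j)/(2*j) (w(j) = (1 + j)/((2*j)) = (1 + j)*(1/(2*j)) = (1 + j)/(2*j))
sqrt(-16088 + (-72*11 + Y(7, w(2*(-2)))))/41308 = sqrt(-16088 + (-72*11 + 10))/41308 = sqrt(-16088 + (-792 + 10))*(1/41308) = sqrt(-16088 - 782)*(1/41308) = sqrt(-16870)*(1/41308) = (I*sqrt(16870))*(1/41308) = I*sqrt(16870)/41308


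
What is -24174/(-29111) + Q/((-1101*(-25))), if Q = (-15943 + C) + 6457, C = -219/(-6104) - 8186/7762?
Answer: 9220303638514733/18982028433366600 ≈ 0.48574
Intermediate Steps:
C = -24133733/23689624 (C = -219*(-1/6104) - 8186*1/7762 = 219/6104 - 4093/3881 = -24133733/23689624 ≈ -1.0187)
Q = -224743906997/23689624 (Q = (-15943 - 24133733/23689624) + 6457 = -377707809165/23689624 + 6457 = -224743906997/23689624 ≈ -9487.0)
-24174/(-29111) + Q/((-1101*(-25))) = -24174/(-29111) - 224743906997/(23689624*((-1101*(-25)))) = -24174*(-1/29111) - 224743906997/23689624/27525 = 24174/29111 - 224743906997/23689624*1/27525 = 24174/29111 - 224743906997/652056900600 = 9220303638514733/18982028433366600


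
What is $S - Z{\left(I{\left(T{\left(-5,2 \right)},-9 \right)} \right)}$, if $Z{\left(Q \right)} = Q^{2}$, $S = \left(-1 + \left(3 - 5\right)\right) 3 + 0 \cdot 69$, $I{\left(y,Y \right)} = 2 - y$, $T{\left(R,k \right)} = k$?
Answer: $-9$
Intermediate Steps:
$S = -9$ ($S = \left(-1 + \left(3 - 5\right)\right) 3 + 0 = \left(-1 - 2\right) 3 + 0 = \left(-3\right) 3 + 0 = -9 + 0 = -9$)
$S - Z{\left(I{\left(T{\left(-5,2 \right)},-9 \right)} \right)} = -9 - \left(2 - 2\right)^{2} = -9 - 0^{2} = -9 - 0 = -9 + 0 = -9$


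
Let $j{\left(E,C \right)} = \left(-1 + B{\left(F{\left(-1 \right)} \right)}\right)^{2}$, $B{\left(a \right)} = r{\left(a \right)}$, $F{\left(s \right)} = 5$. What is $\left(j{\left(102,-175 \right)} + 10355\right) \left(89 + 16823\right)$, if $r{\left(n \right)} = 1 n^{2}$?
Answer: $184865072$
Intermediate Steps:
$r{\left(n \right)} = n^{2}$
$B{\left(a \right)} = a^{2}$
$j{\left(E,C \right)} = 576$ ($j{\left(E,C \right)} = \left(-1 + 5^{2}\right)^{2} = \left(-1 + 25\right)^{2} = 24^{2} = 576$)
$\left(j{\left(102,-175 \right)} + 10355\right) \left(89 + 16823\right) = \left(576 + 10355\right) \left(89 + 16823\right) = 10931 \cdot 16912 = 184865072$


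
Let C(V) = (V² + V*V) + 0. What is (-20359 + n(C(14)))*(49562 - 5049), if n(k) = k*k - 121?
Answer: 5928419392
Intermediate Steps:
C(V) = 2*V² (C(V) = (V² + V²) + 0 = 2*V² + 0 = 2*V²)
n(k) = -121 + k² (n(k) = k² - 121 = -121 + k²)
(-20359 + n(C(14)))*(49562 - 5049) = (-20359 + (-121 + (2*14²)²))*(49562 - 5049) = (-20359 + (-121 + (2*196)²))*44513 = (-20359 + (-121 + 392²))*44513 = (-20359 + (-121 + 153664))*44513 = (-20359 + 153543)*44513 = 133184*44513 = 5928419392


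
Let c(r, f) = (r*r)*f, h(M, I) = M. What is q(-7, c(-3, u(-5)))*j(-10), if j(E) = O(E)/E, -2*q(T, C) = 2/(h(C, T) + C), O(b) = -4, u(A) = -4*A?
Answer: -1/900 ≈ -0.0011111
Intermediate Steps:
c(r, f) = f*r² (c(r, f) = r²*f = f*r²)
q(T, C) = -1/(2*C) (q(T, C) = -1/(C + C) = -1/(2*C))
j(E) = -4/E
q(-7, c(-3, u(-5)))*j(-10) = (-1/(2*(-4*(-5)*(-3)²)))*(-4/(-10)) = (-1/(2*(20*9)))*(-4*(-⅒)) = -½/180*(⅖) = -½*1/180*(⅖) = -1/360*⅖ = -1/900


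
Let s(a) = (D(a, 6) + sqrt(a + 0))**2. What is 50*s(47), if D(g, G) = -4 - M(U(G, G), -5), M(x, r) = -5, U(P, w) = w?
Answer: 2400 + 100*sqrt(47) ≈ 3085.6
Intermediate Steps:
D(g, G) = 1 (D(g, G) = -4 - 1*(-5) = -4 + 5 = 1)
s(a) = (1 + sqrt(a))**2 (s(a) = (1 + sqrt(a + 0))**2 = (1 + sqrt(a))**2)
50*s(47) = 50*(1 + sqrt(47))**2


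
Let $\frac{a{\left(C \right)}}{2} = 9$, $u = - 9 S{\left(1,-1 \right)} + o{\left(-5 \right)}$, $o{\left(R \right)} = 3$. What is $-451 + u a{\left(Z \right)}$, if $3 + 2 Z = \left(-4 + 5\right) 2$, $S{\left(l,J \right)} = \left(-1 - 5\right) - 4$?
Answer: $1223$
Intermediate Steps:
$S{\left(l,J \right)} = -10$ ($S{\left(l,J \right)} = -6 - 4 = -10$)
$Z = - \frac{1}{2}$ ($Z = - \frac{3}{2} + \frac{\left(-4 + 5\right) 2}{2} = - \frac{3}{2} + \frac{1 \cdot 2}{2} = - \frac{3}{2} + \frac{1}{2} \cdot 2 = - \frac{3}{2} + 1 = - \frac{1}{2} \approx -0.5$)
$u = 93$ ($u = \left(-9\right) \left(-10\right) + 3 = 90 + 3 = 93$)
$a{\left(C \right)} = 18$ ($a{\left(C \right)} = 2 \cdot 9 = 18$)
$-451 + u a{\left(Z \right)} = -451 + 93 \cdot 18 = -451 + 1674 = 1223$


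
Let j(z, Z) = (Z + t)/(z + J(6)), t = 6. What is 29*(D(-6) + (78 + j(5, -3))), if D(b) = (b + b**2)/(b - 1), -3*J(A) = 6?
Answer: 15167/7 ≈ 2166.7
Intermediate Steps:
J(A) = -2 (J(A) = -1/3*6 = -2)
j(z, Z) = (6 + Z)/(-2 + z) (j(z, Z) = (Z + 6)/(z - 2) = (6 + Z)/(-2 + z))
D(b) = (b + b**2)/(-1 + b)
29*(D(-6) + (78 + j(5, -3))) = 29*(-6*(1 - 6)/(-1 - 6) + (78 + (6 - 3)/(-2 + 5))) = 29*(-6*(-5)/(-7) + (78 + 3/3)) = 29*(-6*(-1/7)*(-5) + (78 + (1/3)*3)) = 29*(-30/7 + (78 + 1)) = 29*(-30/7 + 79) = 29*(523/7) = 15167/7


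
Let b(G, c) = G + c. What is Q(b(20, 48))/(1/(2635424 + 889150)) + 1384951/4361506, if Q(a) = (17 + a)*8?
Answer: 10453266442326871/4361506 ≈ 2.3967e+9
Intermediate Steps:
Q(a) = 136 + 8*a
Q(b(20, 48))/(1/(2635424 + 889150)) + 1384951/4361506 = (136 + 8*(20 + 48))/(1/(2635424 + 889150)) + 1384951/4361506 = (136 + 8*68)/(1/3524574) + 1384951*(1/4361506) = (136 + 544)/(1/3524574) + 1384951/4361506 = 680*3524574 + 1384951/4361506 = 2396710320 + 1384951/4361506 = 10453266442326871/4361506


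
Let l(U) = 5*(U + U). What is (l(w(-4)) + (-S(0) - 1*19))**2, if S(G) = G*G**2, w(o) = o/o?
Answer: 81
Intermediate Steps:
w(o) = 1
l(U) = 10*U (l(U) = 5*(2*U) = 10*U)
S(G) = G**3
(l(w(-4)) + (-S(0) - 1*19))**2 = (10*1 + (-1*0**3 - 1*19))**2 = (10 + (-1*0 - 19))**2 = (10 + (0 - 19))**2 = (10 - 19)**2 = (-9)**2 = 81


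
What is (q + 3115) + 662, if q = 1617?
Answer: 5394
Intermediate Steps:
(q + 3115) + 662 = (1617 + 3115) + 662 = 4732 + 662 = 5394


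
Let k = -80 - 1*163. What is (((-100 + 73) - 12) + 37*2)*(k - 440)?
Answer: -23905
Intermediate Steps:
k = -243 (k = -80 - 163 = -243)
(((-100 + 73) - 12) + 37*2)*(k - 440) = (((-100 + 73) - 12) + 37*2)*(-243 - 440) = ((-27 - 12) + 74)*(-683) = (-39 + 74)*(-683) = 35*(-683) = -23905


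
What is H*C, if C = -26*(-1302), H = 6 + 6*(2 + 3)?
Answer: 1218672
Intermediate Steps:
H = 36 (H = 6 + 6*5 = 6 + 30 = 36)
C = 33852
H*C = 36*33852 = 1218672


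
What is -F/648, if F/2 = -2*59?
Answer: 59/162 ≈ 0.36420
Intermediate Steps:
F = -236 (F = 2*(-2*59) = 2*(-118) = -236)
-F/648 = -(-236)/648 = -1*(-59/162) = 59/162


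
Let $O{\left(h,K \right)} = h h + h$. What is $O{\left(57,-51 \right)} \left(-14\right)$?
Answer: $-46284$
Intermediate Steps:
$O{\left(h,K \right)} = h + h^{2}$ ($O{\left(h,K \right)} = h^{2} + h = h + h^{2}$)
$O{\left(57,-51 \right)} \left(-14\right) = 57 \left(1 + 57\right) \left(-14\right) = 57 \cdot 58 \left(-14\right) = 3306 \left(-14\right) = -46284$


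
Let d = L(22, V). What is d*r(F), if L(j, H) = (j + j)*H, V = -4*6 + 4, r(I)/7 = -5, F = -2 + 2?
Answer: 30800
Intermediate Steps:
F = 0
r(I) = -35 (r(I) = 7*(-5) = -35)
V = -20 (V = -24 + 4 = -20)
L(j, H) = 2*H*j (L(j, H) = (2*j)*H = 2*H*j)
d = -880 (d = 2*(-20)*22 = -880)
d*r(F) = -880*(-35) = 30800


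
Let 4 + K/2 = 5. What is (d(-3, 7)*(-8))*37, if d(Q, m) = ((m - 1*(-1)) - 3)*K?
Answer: -2960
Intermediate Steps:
K = 2 (K = -8 + 2*5 = -8 + 10 = 2)
d(Q, m) = -4 + 2*m (d(Q, m) = ((m - 1*(-1)) - 3)*2 = ((m + 1) - 3)*2 = ((1 + m) - 3)*2 = (-2 + m)*2 = -4 + 2*m)
(d(-3, 7)*(-8))*37 = ((-4 + 2*7)*(-8))*37 = ((-4 + 14)*(-8))*37 = (10*(-8))*37 = -80*37 = -2960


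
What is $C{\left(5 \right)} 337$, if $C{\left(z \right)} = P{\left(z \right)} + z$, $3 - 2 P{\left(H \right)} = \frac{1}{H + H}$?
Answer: $\frac{43473}{20} \approx 2173.6$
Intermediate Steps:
$P{\left(H \right)} = \frac{3}{2} - \frac{1}{4 H}$ ($P{\left(H \right)} = \frac{3}{2} - \frac{1}{2 \left(H + H\right)} = \frac{3}{2} - \frac{1}{2 \cdot 2 H} = \frac{3}{2} - \frac{\frac{1}{2} \frac{1}{H}}{2} = \frac{3}{2} - \frac{1}{4 H}$)
$C{\left(z \right)} = z + \frac{-1 + 6 z}{4 z}$ ($C{\left(z \right)} = \frac{-1 + 6 z}{4 z} + z = z + \frac{-1 + 6 z}{4 z}$)
$C{\left(5 \right)} 337 = \left(\frac{3}{2} + 5 - \frac{1}{4 \cdot 5}\right) 337 = \left(\frac{3}{2} + 5 - \frac{1}{20}\right) 337 = \frac{129}{20} \cdot 337 = \frac{43473}{20}$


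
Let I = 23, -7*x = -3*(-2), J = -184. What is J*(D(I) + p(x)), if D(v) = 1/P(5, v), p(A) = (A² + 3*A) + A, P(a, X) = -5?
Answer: 130456/245 ≈ 532.47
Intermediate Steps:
x = -6/7 (x = -(-3)*(-2)/7 = -⅐*6 = -6/7 ≈ -0.85714)
p(A) = A² + 4*A
D(v) = -⅕ (D(v) = 1/(-5) = -⅕)
J*(D(I) + p(x)) = -184*(-⅕ - 6*(4 - 6/7)/7) = -184*(-⅕ - 6/7*22/7) = -184*(-⅕ - 132/49) = -184*(-709/245) = 130456/245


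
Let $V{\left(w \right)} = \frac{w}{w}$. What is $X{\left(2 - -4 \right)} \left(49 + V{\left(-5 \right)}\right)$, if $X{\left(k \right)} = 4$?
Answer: $200$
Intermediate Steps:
$V{\left(w \right)} = 1$
$X{\left(2 - -4 \right)} \left(49 + V{\left(-5 \right)}\right) = 4 \left(49 + 1\right) = 4 \cdot 50 = 200$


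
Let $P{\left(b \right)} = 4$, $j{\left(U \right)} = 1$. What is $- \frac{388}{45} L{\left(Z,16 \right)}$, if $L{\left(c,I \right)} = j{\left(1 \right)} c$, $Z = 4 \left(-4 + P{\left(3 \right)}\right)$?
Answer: $0$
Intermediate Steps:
$Z = 0$ ($Z = 4 \left(-4 + 4\right) = 4 \cdot 0 = 0$)
$L{\left(c,I \right)} = c$ ($L{\left(c,I \right)} = 1 c = c$)
$- \frac{388}{45} L{\left(Z,16 \right)} = - \frac{388}{45} \cdot 0 = \left(-388\right) \frac{1}{45} \cdot 0 = \left(- \frac{388}{45}\right) 0 = 0$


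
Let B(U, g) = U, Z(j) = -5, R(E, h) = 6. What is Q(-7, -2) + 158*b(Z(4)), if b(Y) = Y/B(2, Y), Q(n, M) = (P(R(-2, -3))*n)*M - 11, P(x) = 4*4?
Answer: -182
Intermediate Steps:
P(x) = 16
Q(n, M) = -11 + 16*M*n (Q(n, M) = (16*n)*M - 11 = 16*M*n - 11 = -11 + 16*M*n)
b(Y) = Y/2
Q(-7, -2) + 158*b(Z(4)) = (-11 + 16*(-2)*(-7)) + 158*((½)*(-5)) = (-11 + 224) + 158*(-5/2) = 213 - 395 = -182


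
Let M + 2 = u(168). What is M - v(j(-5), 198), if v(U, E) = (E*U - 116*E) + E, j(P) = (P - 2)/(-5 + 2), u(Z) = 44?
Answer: 22350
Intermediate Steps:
j(P) = 2/3 - P/3 (j(P) = (-2 + P)/(-3) = (-2 + P)*(-1/3) = 2/3 - P/3)
v(U, E) = -115*E + E*U (v(U, E) = (-116*E + E*U) + E = -115*E + E*U)
M = 42 (M = -2 + 44 = 42)
M - v(j(-5), 198) = 42 - 198*(-115 + (2/3 - 1/3*(-5))) = 42 - 198*(-115 + (2/3 + 5/3)) = 42 - 198*(-115 + 7/3) = 42 - 198*(-338)/3 = 42 - 1*(-22308) = 42 + 22308 = 22350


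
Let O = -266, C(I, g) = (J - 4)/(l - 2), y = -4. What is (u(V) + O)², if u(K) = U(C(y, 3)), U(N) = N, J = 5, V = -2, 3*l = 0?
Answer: 284089/4 ≈ 71022.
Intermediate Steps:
l = 0 (l = (⅓)*0 = 0)
C(I, g) = -½ (C(I, g) = (5 - 4)/(0 - 2) = 1/(-2) = 1*(-½) = -½)
u(K) = -½
(u(V) + O)² = (-½ - 266)² = (-533/2)² = 284089/4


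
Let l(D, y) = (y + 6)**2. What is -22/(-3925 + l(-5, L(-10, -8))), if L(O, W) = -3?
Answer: 1/178 ≈ 0.0056180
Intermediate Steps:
l(D, y) = (6 + y)**2
-22/(-3925 + l(-5, L(-10, -8))) = -22/(-3925 + (6 - 3)**2) = -22/(-3925 + 3**2) = -22/(-3925 + 9) = -22/(-3916) = -22*(-1/3916) = 1/178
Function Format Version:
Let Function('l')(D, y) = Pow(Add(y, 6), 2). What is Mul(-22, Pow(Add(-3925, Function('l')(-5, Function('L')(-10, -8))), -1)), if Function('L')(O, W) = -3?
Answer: Rational(1, 178) ≈ 0.0056180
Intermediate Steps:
Function('l')(D, y) = Pow(Add(6, y), 2)
Mul(-22, Pow(Add(-3925, Function('l')(-5, Function('L')(-10, -8))), -1)) = Mul(-22, Pow(Add(-3925, Pow(Add(6, -3), 2)), -1)) = Mul(-22, Pow(Add(-3925, Pow(3, 2)), -1)) = Mul(-22, Pow(Add(-3925, 9), -1)) = Mul(-22, Pow(-3916, -1)) = Mul(-22, Rational(-1, 3916)) = Rational(1, 178)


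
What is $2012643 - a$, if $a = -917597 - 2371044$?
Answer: $5301284$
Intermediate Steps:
$a = -3288641$ ($a = -917597 - 2371044 = -3288641$)
$2012643 - a = 2012643 - -3288641 = 2012643 + 3288641 = 5301284$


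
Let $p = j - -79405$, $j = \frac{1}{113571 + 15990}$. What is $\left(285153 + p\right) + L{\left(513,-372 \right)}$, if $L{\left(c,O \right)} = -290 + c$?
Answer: $\frac{47261391142}{129561} \approx 3.6478 \cdot 10^{5}$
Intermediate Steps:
$j = \frac{1}{129561} \approx 7.7184 \cdot 10^{-6}$
$p = \frac{10287791206}{129561}$ ($p = \frac{1}{129561} - -79405 = \frac{1}{129561} + 79405 = \frac{10287791206}{129561} \approx 79405.0$)
$\left(285153 + p\right) + L{\left(513,-372 \right)} = \left(285153 + \frac{10287791206}{129561}\right) + \left(-290 + 513\right) = \frac{47232499039}{129561} + 223 = \frac{47261391142}{129561}$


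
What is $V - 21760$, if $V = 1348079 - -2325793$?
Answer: $3652112$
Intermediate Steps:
$V = 3673872$ ($V = 1348079 + 2325793 = 3673872$)
$V - 21760 = 3673872 - 21760 = 3652112$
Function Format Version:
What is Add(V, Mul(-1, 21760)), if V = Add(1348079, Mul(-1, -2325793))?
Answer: 3652112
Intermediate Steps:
V = 3673872 (V = Add(1348079, 2325793) = 3673872)
Add(V, Mul(-1, 21760)) = Add(3673872, Mul(-1, 21760)) = Add(3673872, -21760) = 3652112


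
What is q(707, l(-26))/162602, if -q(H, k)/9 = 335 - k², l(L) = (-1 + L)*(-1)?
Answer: 1773/81301 ≈ 0.021808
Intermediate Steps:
l(L) = 1 - L
q(H, k) = -3015 + 9*k² (q(H, k) = -9*(335 - k²) = -3015 + 9*k²)
q(707, l(-26))/162602 = (-3015 + 9*(1 - 1*(-26))²)/162602 = (-3015 + 9*(1 + 26)²)*(1/162602) = (-3015 + 9*27²)*(1/162602) = (-3015 + 9*729)*(1/162602) = (-3015 + 6561)*(1/162602) = 3546*(1/162602) = 1773/81301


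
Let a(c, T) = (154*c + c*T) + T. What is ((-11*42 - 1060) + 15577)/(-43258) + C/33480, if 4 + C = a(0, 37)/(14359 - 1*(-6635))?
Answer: -4941298532431/15202572486480 ≈ -0.32503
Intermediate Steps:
a(c, T) = T + 154*c + T*c (a(c, T) = (154*c + T*c) + T = T + 154*c + T*c)
C = -83939/20994 (C = -4 + (37 + 154*0 + 37*0)/(14359 - 1*(-6635)) = -4 + (37 + 0 + 0)/(14359 + 6635) = -4 + 37/20994 = -83939/20994 ≈ -3.9982)
((-11*42 - 1060) + 15577)/(-43258) + C/33480 = ((-11*42 - 1060) + 15577)/(-43258) - 83939/20994/33480 = ((-462 - 1060) + 15577)*(-1/43258) - 83939/20994*1/33480 = (-1522 + 15577)*(-1/43258) - 83939/702879120 = 14055*(-1/43258) - 83939/702879120 = -14055/43258 - 83939/702879120 = -4941298532431/15202572486480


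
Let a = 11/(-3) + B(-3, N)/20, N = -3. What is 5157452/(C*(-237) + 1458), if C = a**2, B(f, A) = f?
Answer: -6188942400/2393239 ≈ -2586.0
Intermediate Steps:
a = -229/60 (a = 11/(-3) - 3/20 = 11*(-1/3) - 3*1/20 = -11/3 - 3/20 = -229/60 ≈ -3.8167)
C = 52441/3600 (C = (-229/60)**2 = 52441/3600 ≈ 14.567)
5157452/(C*(-237) + 1458) = 5157452/((52441/3600)*(-237) + 1458) = 5157452/(-4142839/1200 + 1458) = 5157452/(-2393239/1200) = 5157452*(-1200/2393239) = -6188942400/2393239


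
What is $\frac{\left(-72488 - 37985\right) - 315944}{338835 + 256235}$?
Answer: $- \frac{426417}{595070} \approx -0.71658$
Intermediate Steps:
$\frac{\left(-72488 - 37985\right) - 315944}{338835 + 256235} = \frac{\left(-72488 - 37985\right) - 315944}{595070} = \left(-110473 - 315944\right) \frac{1}{595070} = \left(-426417\right) \frac{1}{595070} = - \frac{426417}{595070}$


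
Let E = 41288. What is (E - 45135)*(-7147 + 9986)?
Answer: -10921633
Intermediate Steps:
(E - 45135)*(-7147 + 9986) = (41288 - 45135)*(-7147 + 9986) = -3847*2839 = -10921633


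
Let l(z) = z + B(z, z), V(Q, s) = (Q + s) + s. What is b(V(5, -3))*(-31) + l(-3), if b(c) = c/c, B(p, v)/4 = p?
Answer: -46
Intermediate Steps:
B(p, v) = 4*p
V(Q, s) = Q + 2*s
l(z) = 5*z (l(z) = z + 4*z = 5*z)
b(c) = 1
b(V(5, -3))*(-31) + l(-3) = 1*(-31) + 5*(-3) = -31 - 15 = -46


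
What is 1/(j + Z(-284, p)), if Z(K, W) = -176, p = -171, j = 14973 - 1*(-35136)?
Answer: 1/49933 ≈ 2.0027e-5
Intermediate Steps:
j = 50109 (j = 14973 + 35136 = 50109)
1/(j + Z(-284, p)) = 1/(50109 - 176) = 1/49933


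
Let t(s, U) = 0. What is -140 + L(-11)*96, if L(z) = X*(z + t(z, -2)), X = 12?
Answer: -12812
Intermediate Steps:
L(z) = 12*z (L(z) = 12*(z + 0) = 12*z)
-140 + L(-11)*96 = -140 + (12*(-11))*96 = -140 - 132*96 = -140 - 12672 = -12812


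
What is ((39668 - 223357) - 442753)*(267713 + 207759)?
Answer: -297855630624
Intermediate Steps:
((39668 - 223357) - 442753)*(267713 + 207759) = (-183689 - 442753)*475472 = -626442*475472 = -297855630624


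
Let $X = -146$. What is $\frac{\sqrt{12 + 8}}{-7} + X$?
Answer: $-146 - \frac{2 \sqrt{5}}{7} \approx -146.64$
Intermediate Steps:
$\frac{\sqrt{12 + 8}}{-7} + X = \frac{\sqrt{12 + 8}}{-7} - 146 = - \frac{\sqrt{20}}{7} - 146 = - \frac{2 \sqrt{5}}{7} - 146 = -146 - \frac{2 \sqrt{5}}{7}$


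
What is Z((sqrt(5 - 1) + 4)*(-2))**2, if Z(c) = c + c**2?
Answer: 17424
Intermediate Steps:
Z((sqrt(5 - 1) + 4)*(-2))**2 = (((sqrt(5 - 1) + 4)*(-2))*(1 + (sqrt(5 - 1) + 4)*(-2)))**2 = (((sqrt(4) + 4)*(-2))*(1 + (sqrt(4) + 4)*(-2)))**2 = (((2 + 4)*(-2))*(1 + (2 + 4)*(-2)))**2 = ((6*(-2))*(1 + 6*(-2)))**2 = (-12*(1 - 12))**2 = (-12*(-11))**2 = 132**2 = 17424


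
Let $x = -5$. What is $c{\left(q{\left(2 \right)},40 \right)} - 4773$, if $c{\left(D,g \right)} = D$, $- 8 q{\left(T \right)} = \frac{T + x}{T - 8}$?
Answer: $- \frac{76369}{16} \approx -4773.1$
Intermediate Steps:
$q{\left(T \right)} = - \frac{-5 + T}{8 \left(-8 + T\right)}$ ($q{\left(T \right)} = - \frac{\left(T - 5\right) \frac{1}{T - 8}}{8} = - \frac{\left(-5 + T\right) \frac{1}{-8 + T}}{8} = - \frac{\frac{1}{-8 + T} \left(-5 + T\right)}{8} = - \frac{-5 + T}{8 \left(-8 + T\right)}$)
$c{\left(q{\left(2 \right)},40 \right)} - 4773 = \frac{5 - 2}{8 \left(-8 + 2\right)} - 4773 = \frac{5 - 2}{8 \left(-6\right)} - 4773 = \frac{1}{8} \left(- \frac{1}{6}\right) 3 - 4773 = - \frac{1}{16} - 4773 = - \frac{76369}{16}$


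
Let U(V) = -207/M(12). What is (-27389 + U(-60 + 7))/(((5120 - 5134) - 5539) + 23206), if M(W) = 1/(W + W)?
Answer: -32357/17653 ≈ -1.8329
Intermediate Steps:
M(W) = 1/(2*W)
U(V) = -4968 (U(V) = -207/((½)/12) = -207/((½)*(1/12)) = -207/1/24 = -207*24 = -4968)
(-27389 + U(-60 + 7))/(((5120 - 5134) - 5539) + 23206) = (-27389 - 4968)/(((5120 - 5134) - 5539) + 23206) = -32357/((-14 - 5539) + 23206) = -32357/(-5553 + 23206) = -32357/17653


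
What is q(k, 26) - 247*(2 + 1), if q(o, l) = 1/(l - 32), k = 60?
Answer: -4447/6 ≈ -741.17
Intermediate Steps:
q(o, l) = 1/(-32 + l)
q(k, 26) - 247*(2 + 1) = 1/(-32 + 26) - 247*(2 + 1) = 1/(-6) - 247*3 = -1/6 - 1*741 = -1/6 - 741 = -4447/6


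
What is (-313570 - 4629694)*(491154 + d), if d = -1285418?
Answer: 3926256637696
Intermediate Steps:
(-313570 - 4629694)*(491154 + d) = (-313570 - 4629694)*(491154 - 1285418) = -4943264*(-794264) = 3926256637696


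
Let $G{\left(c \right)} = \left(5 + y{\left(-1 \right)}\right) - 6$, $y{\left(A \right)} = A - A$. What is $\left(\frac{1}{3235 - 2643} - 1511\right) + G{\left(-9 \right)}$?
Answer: $- \frac{895103}{592} \approx -1512.0$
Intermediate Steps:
$y{\left(A \right)} = 0$
$G{\left(c \right)} = -1$ ($G{\left(c \right)} = \left(5 + 0\right) - 6 = 5 - 6 = -1$)
$\left(\frac{1}{3235 - 2643} - 1511\right) + G{\left(-9 \right)} = \left(\frac{1}{3235 - 2643} - 1511\right) - 1 = \left(\frac{1}{592} - 1511\right) - 1 = - \frac{894511}{592} - 1 = - \frac{895103}{592}$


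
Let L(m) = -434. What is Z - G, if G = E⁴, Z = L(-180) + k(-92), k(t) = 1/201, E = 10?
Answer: -2097233/201 ≈ -10434.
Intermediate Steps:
k(t) = 1/201
Z = -87233/201 (Z = -434 + 1/201 = -87233/201 ≈ -434.00)
G = 10000 (G = 10⁴ = 10000)
Z - G = -87233/201 - 1*10000 = -87233/201 - 10000 = -2097233/201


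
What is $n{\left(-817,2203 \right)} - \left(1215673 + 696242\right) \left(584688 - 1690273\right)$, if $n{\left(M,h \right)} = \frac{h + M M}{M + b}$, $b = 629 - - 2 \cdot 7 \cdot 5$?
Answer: $\frac{124713287836379}{59} \approx 2.1138 \cdot 10^{12}$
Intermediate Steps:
$b = 699$ ($b = 629 - \left(-2\right) 35 = 629 - -70 = 629 + 70 = 699$)
$n{\left(M,h \right)} = \frac{h + M^{2}}{699 + M}$ ($n{\left(M,h \right)} = \frac{h + M M}{M + 699} = \frac{h + M^{2}}{699 + M}$)
$n{\left(-817,2203 \right)} - \left(1215673 + 696242\right) \left(584688 - 1690273\right) = \frac{2203 + \left(-817\right)^{2}}{699 - 817} - \left(1215673 + 696242\right) \left(584688 - 1690273\right) = \frac{2203 + 667489}{-118} - 1911915 \left(-1105585\right) = \left(- \frac{1}{118}\right) 669692 - -2113784545275 = - \frac{334846}{59} + 2113784545275 = \frac{124713287836379}{59}$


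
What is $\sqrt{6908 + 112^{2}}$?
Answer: $2 \sqrt{4863} \approx 139.47$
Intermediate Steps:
$\sqrt{6908 + 112^{2}} = \sqrt{6908 + 12544} = \sqrt{19452} = 2 \sqrt{4863}$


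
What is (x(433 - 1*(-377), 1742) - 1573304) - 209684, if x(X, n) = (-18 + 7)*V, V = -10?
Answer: -1782878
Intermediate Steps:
x(X, n) = 110 (x(X, n) = (-18 + 7)*(-10) = -11*(-10) = 110)
(x(433 - 1*(-377), 1742) - 1573304) - 209684 = (110 - 1573304) - 209684 = -1573194 - 209684 = -1782878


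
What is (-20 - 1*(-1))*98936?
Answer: -1879784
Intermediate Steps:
(-20 - 1*(-1))*98936 = (-20 + 1)*98936 = -19*98936 = -1879784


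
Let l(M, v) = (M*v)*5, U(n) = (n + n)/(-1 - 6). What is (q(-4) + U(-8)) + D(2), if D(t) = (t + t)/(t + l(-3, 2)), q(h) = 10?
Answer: 85/7 ≈ 12.143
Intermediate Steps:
U(n) = -2*n/7 (U(n) = (2*n)/(-7) = (2*n)*(-⅐) = -2*n/7)
l(M, v) = 5*M*v
D(t) = 2*t/(-30 + t) (D(t) = (t + t)/(t + 5*(-3)*2) = (2*t)/(t - 30) = (2*t)/(-30 + t) = 2*t/(-30 + t))
(q(-4) + U(-8)) + D(2) = (10 - 2/7*(-8)) + 2*2/(-30 + 2) = (10 + 16/7) + 2*2/(-28) = 86/7 + 2*2*(-1/28) = 86/7 - ⅐ = 85/7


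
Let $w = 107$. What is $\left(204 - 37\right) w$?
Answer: $17869$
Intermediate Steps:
$\left(204 - 37\right) w = \left(204 - 37\right) 107 = 167 \cdot 107 = 17869$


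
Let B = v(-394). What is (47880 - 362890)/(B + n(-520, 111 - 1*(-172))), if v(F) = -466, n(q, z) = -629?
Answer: 63002/219 ≈ 287.68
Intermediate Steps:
B = -466
(47880 - 362890)/(B + n(-520, 111 - 1*(-172))) = (47880 - 362890)/(-466 - 629) = -315010/(-1095) = -315010*(-1/1095) = 63002/219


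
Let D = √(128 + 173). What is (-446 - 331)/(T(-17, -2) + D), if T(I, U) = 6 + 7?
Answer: 3367/44 - 259*√301/44 ≈ -25.602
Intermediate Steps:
T(I, U) = 13
D = √301 ≈ 17.349
(-446 - 331)/(T(-17, -2) + D) = (-446 - 331)/(13 + √301) = -777/(13 + √301)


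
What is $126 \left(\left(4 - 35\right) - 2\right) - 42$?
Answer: $-4200$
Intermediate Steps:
$126 \left(\left(4 - 35\right) - 2\right) - 42 = 126 \left(-31 - 2\right) - 42 = 126 \left(-33\right) - 42 = -4158 - 42 = -4200$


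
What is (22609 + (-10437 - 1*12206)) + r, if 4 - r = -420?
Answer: 390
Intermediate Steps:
r = 424 (r = 4 - 1*(-420) = 4 + 420 = 424)
(22609 + (-10437 - 1*12206)) + r = (22609 + (-10437 - 1*12206)) + 424 = (22609 + (-10437 - 12206)) + 424 = (22609 - 22643) + 424 = -34 + 424 = 390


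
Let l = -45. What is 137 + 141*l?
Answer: -6208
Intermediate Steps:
137 + 141*l = 137 + 141*(-45) = 137 - 6345 = -6208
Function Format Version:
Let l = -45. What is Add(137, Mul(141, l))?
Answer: -6208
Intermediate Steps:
Add(137, Mul(141, l)) = Add(137, Mul(141, -45)) = Add(137, -6345) = -6208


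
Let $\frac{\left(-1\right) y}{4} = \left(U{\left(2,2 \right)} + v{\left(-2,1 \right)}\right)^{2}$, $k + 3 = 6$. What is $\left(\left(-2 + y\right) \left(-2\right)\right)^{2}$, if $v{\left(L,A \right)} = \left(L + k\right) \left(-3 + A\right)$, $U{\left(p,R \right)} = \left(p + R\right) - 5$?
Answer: $5776$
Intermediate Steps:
$k = 3$ ($k = -3 + 6 = 3$)
$U{\left(p,R \right)} = -5 + R + p$ ($U{\left(p,R \right)} = \left(R + p\right) - 5 = -5 + R + p$)
$v{\left(L,A \right)} = \left(-3 + A\right) \left(3 + L\right)$ ($v{\left(L,A \right)} = \left(L + 3\right) \left(-3 + A\right) = \left(3 + L\right) \left(-3 + A\right) = \left(-3 + A\right) \left(3 + L\right)$)
$y = -36$ ($y = - 4 \left(\left(-5 + 2 + 2\right) + \left(-9 - -6 + 3 \cdot 1 + 1 \left(-2\right)\right)\right)^{2} = - 4 \left(-1 + \left(-9 + 6 + 3 - 2\right)\right)^{2} = - 4 \left(-1 - 2\right)^{2} = - 4 \left(-3\right)^{2} = \left(-4\right) 9 = -36$)
$\left(\left(-2 + y\right) \left(-2\right)\right)^{2} = \left(\left(-2 - 36\right) \left(-2\right)\right)^{2} = \left(\left(-38\right) \left(-2\right)\right)^{2} = 76^{2} = 5776$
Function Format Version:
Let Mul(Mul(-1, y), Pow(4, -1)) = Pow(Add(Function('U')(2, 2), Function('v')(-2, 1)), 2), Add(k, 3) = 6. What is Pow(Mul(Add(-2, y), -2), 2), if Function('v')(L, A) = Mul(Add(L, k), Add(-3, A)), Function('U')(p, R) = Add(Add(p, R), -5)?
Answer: 5776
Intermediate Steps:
k = 3 (k = Add(-3, 6) = 3)
Function('U')(p, R) = Add(-5, R, p) (Function('U')(p, R) = Add(Add(R, p), -5) = Add(-5, R, p))
Function('v')(L, A) = Mul(Add(-3, A), Add(3, L)) (Function('v')(L, A) = Mul(Add(L, 3), Add(-3, A)) = Mul(Add(3, L), Add(-3, A)) = Mul(Add(-3, A), Add(3, L)))
y = -36 (y = Mul(-4, Pow(Add(Add(-5, 2, 2), Add(-9, Mul(-3, -2), Mul(3, 1), Mul(1, -2))), 2)) = Mul(-4, Pow(Add(-1, Add(-9, 6, 3, -2)), 2)) = Mul(-4, Pow(Add(-1, -2), 2)) = Mul(-4, Pow(-3, 2)) = Mul(-4, 9) = -36)
Pow(Mul(Add(-2, y), -2), 2) = Pow(Mul(Add(-2, -36), -2), 2) = Pow(Mul(-38, -2), 2) = Pow(76, 2) = 5776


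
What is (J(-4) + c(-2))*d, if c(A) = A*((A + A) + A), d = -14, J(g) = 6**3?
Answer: -3192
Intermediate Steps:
J(g) = 216
c(A) = 3*A**2 (c(A) = A*(2*A + A) = A*(3*A) = 3*A**2)
(J(-4) + c(-2))*d = (216 + 3*(-2)**2)*(-14) = (216 + 3*4)*(-14) = (216 + 12)*(-14) = 228*(-14) = -3192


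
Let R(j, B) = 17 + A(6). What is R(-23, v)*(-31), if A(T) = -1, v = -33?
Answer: -496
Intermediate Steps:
R(j, B) = 16 (R(j, B) = 17 - 1 = 16)
R(-23, v)*(-31) = 16*(-31) = -496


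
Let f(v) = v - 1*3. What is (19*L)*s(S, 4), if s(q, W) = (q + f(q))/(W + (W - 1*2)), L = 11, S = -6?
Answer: -1045/2 ≈ -522.50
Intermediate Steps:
f(v) = -3 + v (f(v) = v - 3 = -3 + v)
s(q, W) = (-3 + 2*q)/(-2 + 2*W) (s(q, W) = (q + (-3 + q))/(W + (W - 1*2)) = (-3 + 2*q)/(W + (W - 2)) = (-3 + 2*q)/(W + (-2 + W)) = (-3 + 2*q)/(-2 + 2*W))
(19*L)*s(S, 4) = (19*11)*((-3/2 - 6)/(-1 + 4)) = 209*(-15/2/3) = 209*((1/3)*(-15/2)) = 209*(-5/2) = -1045/2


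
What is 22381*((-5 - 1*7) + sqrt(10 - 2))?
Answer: -268572 + 44762*sqrt(2) ≈ -2.0527e+5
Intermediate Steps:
22381*((-5 - 1*7) + sqrt(10 - 2)) = 22381*((-5 - 7) + sqrt(8)) = 22381*(-12 + 2*sqrt(2)) = -268572 + 44762*sqrt(2)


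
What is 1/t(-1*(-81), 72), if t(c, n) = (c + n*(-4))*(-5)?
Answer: 1/1035 ≈ 0.00096618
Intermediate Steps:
t(c, n) = -5*c + 20*n (t(c, n) = (c - 4*n)*(-5) = -5*c + 20*n)
1/t(-1*(-81), 72) = 1/(-(-5)*(-81) + 20*72) = 1/(-5*81 + 1440) = 1/(-405 + 1440) = 1/1035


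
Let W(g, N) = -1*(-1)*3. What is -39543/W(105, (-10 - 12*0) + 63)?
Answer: -13181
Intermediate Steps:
W(g, N) = 3 (W(g, N) = 1*3 = 3)
-39543/W(105, (-10 - 12*0) + 63) = -39543/3 = -39543*1/3 = -13181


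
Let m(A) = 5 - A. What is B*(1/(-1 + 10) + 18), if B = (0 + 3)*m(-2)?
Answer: 1141/3 ≈ 380.33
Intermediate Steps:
B = 21 (B = (0 + 3)*(5 - 1*(-2)) = 3*(5 + 2) = 3*7 = 21)
B*(1/(-1 + 10) + 18) = 21*(1/(-1 + 10) + 18) = 21*(1/9 + 18) = 21*(163/9) = 1141/3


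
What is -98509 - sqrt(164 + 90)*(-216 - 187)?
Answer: -98509 + 403*sqrt(254) ≈ -92086.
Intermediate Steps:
-98509 - sqrt(164 + 90)*(-216 - 187) = -98509 - sqrt(254)*(-403) = -98509 - (-403)*sqrt(254) = -98509 + 403*sqrt(254)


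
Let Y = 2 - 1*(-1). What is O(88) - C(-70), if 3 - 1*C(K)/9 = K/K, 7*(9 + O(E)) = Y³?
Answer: -162/7 ≈ -23.143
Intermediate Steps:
Y = 3 (Y = 2 + 1 = 3)
O(E) = -36/7 (O(E) = -9 + (⅐)*3³ = -9 + (⅐)*27 = -9 + 27/7 = -36/7)
C(K) = 18 (C(K) = 27 - 9*K/K = 27 - 9*1 = 27 - 9 = 18)
O(88) - C(-70) = -36/7 - 1*18 = -36/7 - 18 = -162/7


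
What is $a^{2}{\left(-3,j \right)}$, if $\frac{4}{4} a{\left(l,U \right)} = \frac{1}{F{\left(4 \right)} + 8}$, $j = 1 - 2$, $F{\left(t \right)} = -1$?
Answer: $\frac{1}{49} \approx 0.020408$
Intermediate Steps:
$j = -1$ ($j = 1 - 2 = -1$)
$a{\left(l,U \right)} = \frac{1}{7}$ ($a{\left(l,U \right)} = \frac{1}{-1 + 8} = \frac{1}{7}$)
$a^{2}{\left(-3,j \right)} = \left(\frac{1}{7}\right)^{2} = \frac{1}{49}$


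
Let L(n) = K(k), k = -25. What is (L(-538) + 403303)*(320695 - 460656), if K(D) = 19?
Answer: -56449350442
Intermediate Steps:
L(n) = 19
(L(-538) + 403303)*(320695 - 460656) = (19 + 403303)*(320695 - 460656) = 403322*(-139961) = -56449350442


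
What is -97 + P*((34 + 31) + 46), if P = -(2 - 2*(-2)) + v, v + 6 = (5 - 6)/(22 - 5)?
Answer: -24404/17 ≈ -1435.5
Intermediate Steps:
v = -103/17 (v = -6 + (5 - 6)/(22 - 5) = -6 - 1/17 = -103/17 ≈ -6.0588)
P = -205/17 (P = -(2 - 2*(-2)) - 103/17 = -(2 + 4) - 103/17 = -1*6 - 103/17 = -6 - 103/17 = -205/17 ≈ -12.059)
-97 + P*((34 + 31) + 46) = -97 - 205*((34 + 31) + 46)/17 = -97 - 205*(65 + 46)/17 = -97 - 205/17*111 = -97 - 22755/17 = -24404/17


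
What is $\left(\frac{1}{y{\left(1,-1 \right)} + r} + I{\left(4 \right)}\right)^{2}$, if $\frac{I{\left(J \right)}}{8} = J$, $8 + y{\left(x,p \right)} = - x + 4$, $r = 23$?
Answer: $\frac{332929}{324} \approx 1027.6$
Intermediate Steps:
$y{\left(x,p \right)} = -4 - x$ ($y{\left(x,p \right)} = -8 - \left(-4 + x\right) = -4 - x$)
$I{\left(J \right)} = 8 J$
$\left(\frac{1}{y{\left(1,-1 \right)} + r} + I{\left(4 \right)}\right)^{2} = \left(\frac{1}{\left(-4 - 1\right) + 23} + 8 \cdot 4\right)^{2} = \left(\frac{1}{\left(-4 - 1\right) + 23} + 32\right)^{2} = \left(\frac{1}{-5 + 23} + 32\right)^{2} = \left(\frac{1}{18} + 32\right)^{2} = \left(\frac{577}{18}\right)^{2} = \frac{332929}{324}$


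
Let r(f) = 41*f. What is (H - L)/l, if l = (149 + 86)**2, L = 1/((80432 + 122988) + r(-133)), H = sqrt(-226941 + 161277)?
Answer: -1/10932727575 + 24*I*sqrt(114)/55225 ≈ -9.1468e-11 + 0.0046401*I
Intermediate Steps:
H = 24*I*sqrt(114) (H = sqrt(-65664) = 24*I*sqrt(114) ≈ 256.25*I)
L = 1/197967 (L = 1/((80432 + 122988) + 41*(-133)) = 1/(203420 - 5453) = 1/197967 ≈ 5.0513e-6)
l = 55225 (l = 235**2 = 55225)
(H - L)/l = (24*I*sqrt(114) - 1*1/197967)/55225 = (24*I*sqrt(114) - 1/197967)*(1/55225) = (-1/197967 + 24*I*sqrt(114))*(1/55225) = -1/10932727575 + 24*I*sqrt(114)/55225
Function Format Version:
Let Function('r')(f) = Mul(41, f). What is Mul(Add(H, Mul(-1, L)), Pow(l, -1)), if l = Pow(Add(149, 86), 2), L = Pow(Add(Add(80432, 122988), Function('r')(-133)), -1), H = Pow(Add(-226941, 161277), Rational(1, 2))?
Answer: Add(Rational(-1, 10932727575), Mul(Rational(24, 55225), I, Pow(114, Rational(1, 2)))) ≈ Add(-9.1468e-11, Mul(0.0046401, I))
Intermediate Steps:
H = Mul(24, I, Pow(114, Rational(1, 2))) (H = Pow(-65664, Rational(1, 2)) = Mul(24, I, Pow(114, Rational(1, 2))) ≈ Mul(256.25, I))
L = Rational(1, 197967) (L = Pow(Add(Add(80432, 122988), Mul(41, -133)), -1) = Pow(Add(203420, -5453), -1) = Pow(197967, -1) = Rational(1, 197967) ≈ 5.0513e-6)
l = 55225 (l = Pow(235, 2) = 55225)
Mul(Add(H, Mul(-1, L)), Pow(l, -1)) = Mul(Add(Mul(24, I, Pow(114, Rational(1, 2))), Mul(-1, Rational(1, 197967))), Pow(55225, -1)) = Mul(Add(Mul(24, I, Pow(114, Rational(1, 2))), Rational(-1, 197967)), Rational(1, 55225)) = Mul(Add(Rational(-1, 197967), Mul(24, I, Pow(114, Rational(1, 2)))), Rational(1, 55225)) = Add(Rational(-1, 10932727575), Mul(Rational(24, 55225), I, Pow(114, Rational(1, 2))))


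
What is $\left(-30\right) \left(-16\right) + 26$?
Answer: $506$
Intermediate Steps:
$\left(-30\right) \left(-16\right) + 26 = 480 + 26 = 506$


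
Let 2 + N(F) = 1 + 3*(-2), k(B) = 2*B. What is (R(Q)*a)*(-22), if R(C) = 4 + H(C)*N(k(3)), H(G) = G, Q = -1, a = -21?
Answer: 5082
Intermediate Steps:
N(F) = -7 (N(F) = -2 + (1 + 3*(-2)) = -2 + (1 - 6) = -2 - 5 = -7)
R(C) = 4 - 7*C (R(C) = 4 + C*(-7) = 4 - 7*C)
(R(Q)*a)*(-22) = ((4 - 7*(-1))*(-21))*(-22) = ((4 + 7)*(-21))*(-22) = (11*(-21))*(-22) = -231*(-22) = 5082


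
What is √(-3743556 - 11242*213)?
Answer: I*√6138102 ≈ 2477.5*I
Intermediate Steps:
√(-3743556 - 11242*213) = √(-3743556 - 2394546) = √(-6138102) = I*√6138102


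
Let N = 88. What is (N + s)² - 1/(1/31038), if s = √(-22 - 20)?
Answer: -23336 + 176*I*√42 ≈ -23336.0 + 1140.6*I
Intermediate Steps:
s = I*√42 (s = √(-42) = I*√42 ≈ 6.4807*I)
(N + s)² - 1/(1/31038) = (88 + I*√42)² - 1/(1/31038) = (88 + I*√42)² - 1/1/31038 = (88 + I*√42)² - 1*31038 = (88 + I*√42)² - 31038 = -31038 + (88 + I*√42)²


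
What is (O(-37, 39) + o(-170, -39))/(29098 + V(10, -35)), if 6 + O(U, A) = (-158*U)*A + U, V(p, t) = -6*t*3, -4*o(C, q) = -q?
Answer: 911765/118912 ≈ 7.6676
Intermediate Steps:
o(C, q) = q/4 (o(C, q) = -(-1)*q/4 = q/4)
V(p, t) = -18*t
O(U, A) = -6 + U - 158*A*U (O(U, A) = -6 + ((-158*U)*A + U) = -6 + (-158*A*U + U) = -6 + (U - 158*A*U) = -6 + U - 158*A*U)
(O(-37, 39) + o(-170, -39))/(29098 + V(10, -35)) = ((-6 - 37 - 158*39*(-37)) + (¼)*(-39))/(29098 - 18*(-35)) = ((-6 - 37 + 227994) - 39/4)/(29098 + 630) = (227951 - 39/4)/29728 = (911765/4)*(1/29728) = 911765/118912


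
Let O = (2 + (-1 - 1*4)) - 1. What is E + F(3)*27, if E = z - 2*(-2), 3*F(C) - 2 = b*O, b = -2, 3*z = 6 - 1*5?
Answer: 283/3 ≈ 94.333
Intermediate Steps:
z = 1/3 (z = (6 - 1*5)/3 = (6 - 5)/3 = (1/3)*1 = 1/3 ≈ 0.33333)
O = -4 (O = (2 + (-1 - 4)) - 1 = (2 - 5) - 1 = -3 - 1 = -4)
F(C) = 10/3 (F(C) = 2/3 + (-2*(-4))/3 = 2/3 + (1/3)*8 = 2/3 + 8/3 = 10/3)
E = 13/3 (E = 1/3 - 2*(-2) = 1/3 + 4 = 13/3 ≈ 4.3333)
E + F(3)*27 = 13/3 + (10/3)*27 = 13/3 + 90 = 283/3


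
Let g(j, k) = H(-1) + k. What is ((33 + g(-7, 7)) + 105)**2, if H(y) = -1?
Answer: 20736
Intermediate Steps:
g(j, k) = -1 + k
((33 + g(-7, 7)) + 105)**2 = ((33 + (-1 + 7)) + 105)**2 = ((33 + 6) + 105)**2 = (39 + 105)**2 = 144**2 = 20736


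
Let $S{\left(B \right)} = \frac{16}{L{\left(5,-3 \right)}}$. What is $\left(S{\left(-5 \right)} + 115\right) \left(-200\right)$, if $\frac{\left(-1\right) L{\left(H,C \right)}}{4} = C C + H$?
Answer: $- \frac{160600}{7} \approx -22943.0$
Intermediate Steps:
$L{\left(H,C \right)} = - 4 H - 4 C^{2}$ ($L{\left(H,C \right)} = - 4 \left(C C + H\right) = - 4 \left(C^{2} + H\right) = - 4 \left(H + C^{2}\right) = - 4 H - 4 C^{2}$)
$S{\left(B \right)} = - \frac{2}{7}$ ($S{\left(B \right)} = \frac{16}{\left(-4\right) 5 - 4 \left(-3\right)^{2}} = \frac{16}{-20 - 36} = \frac{16}{-56} = 16 \left(- \frac{1}{56}\right) = - \frac{2}{7}$)
$\left(S{\left(-5 \right)} + 115\right) \left(-200\right) = \left(- \frac{2}{7} + 115\right) \left(-200\right) = \frac{803}{7} \left(-200\right) = - \frac{160600}{7}$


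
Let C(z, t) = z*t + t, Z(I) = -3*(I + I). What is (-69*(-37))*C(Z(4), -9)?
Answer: 528471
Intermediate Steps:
Z(I) = -6*I
C(z, t) = t + t*z (C(z, t) = t*z + t = t + t*z)
(-69*(-37))*C(Z(4), -9) = (-69*(-37))*(-9*(1 - 6*4)) = 2553*(-9*(1 - 24)) = 2553*(-9*(-23)) = 2553*207 = 528471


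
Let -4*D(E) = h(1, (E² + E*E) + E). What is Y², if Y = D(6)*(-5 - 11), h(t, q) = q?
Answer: 97344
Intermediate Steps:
D(E) = -E²/2 - E/4 (D(E) = -((E² + E*E) + E)/4 = -((E² + E²) + E)/4 = -(2*E² + E)/4 = -(E + 2*E²)/4 = -E²/2 - E/4)
Y = 312 (Y = (-¼*6*(1 + 2*6))*(-5 - 11) = -¼*6*(1 + 12)*(-16) = -¼*6*13*(-16) = -39/2*(-16) = 312)
Y² = 312² = 97344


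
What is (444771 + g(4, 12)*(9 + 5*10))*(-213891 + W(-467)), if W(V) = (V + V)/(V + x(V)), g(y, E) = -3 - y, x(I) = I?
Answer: -95043732620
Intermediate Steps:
W(V) = 1 (W(V) = (V + V)/(V + V) = (2*V)/((2*V)) = (2*V)*(1/(2*V)) = 1)
(444771 + g(4, 12)*(9 + 5*10))*(-213891 + W(-467)) = (444771 + (-3 - 1*4)*(9 + 5*10))*(-213891 + 1) = (444771 + (-3 - 4)*(9 + 50))*(-213890) = (444771 - 7*59)*(-213890) = (444771 - 413)*(-213890) = 444358*(-213890) = -95043732620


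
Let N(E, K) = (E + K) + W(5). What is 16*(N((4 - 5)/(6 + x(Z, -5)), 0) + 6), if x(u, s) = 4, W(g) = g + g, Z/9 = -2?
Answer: 1272/5 ≈ 254.40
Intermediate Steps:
Z = -18 (Z = 9*(-2) = -18)
W(g) = 2*g
N(E, K) = 10 + E + K (N(E, K) = (E + K) + 2*5 = (E + K) + 10 = 10 + E + K)
16*(N((4 - 5)/(6 + x(Z, -5)), 0) + 6) = 16*((10 + (4 - 5)/(6 + 4) + 0) + 6) = 16*((10 - 1/10 + 0) + 6) = 16*(99/10 + 6) = 16*(159/10) = 1272/5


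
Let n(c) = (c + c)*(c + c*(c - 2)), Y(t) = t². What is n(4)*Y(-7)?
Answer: 4704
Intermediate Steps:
n(c) = 2*c*(c + c*(-2 + c)) (n(c) = (2*c)*(c + c*(-2 + c)) = 2*c*(c + c*(-2 + c)))
n(4)*Y(-7) = (2*4²*(-1 + 4))*(-7)² = (2*16*3)*49 = 96*49 = 4704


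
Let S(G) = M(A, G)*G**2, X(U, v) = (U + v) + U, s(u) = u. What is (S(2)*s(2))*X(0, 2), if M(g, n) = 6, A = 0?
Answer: 96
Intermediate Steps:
X(U, v) = v + 2*U
S(G) = 6*G**2
(S(2)*s(2))*X(0, 2) = ((6*2**2)*2)*(2 + 2*0) = ((6*4)*2)*(2 + 0) = (24*2)*2 = 48*2 = 96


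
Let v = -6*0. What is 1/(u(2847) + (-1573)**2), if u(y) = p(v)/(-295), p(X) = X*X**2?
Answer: 1/2474329 ≈ 4.0415e-7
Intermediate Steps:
v = 0
p(X) = X**3
u(y) = 0 (u(y) = 0**3/(-295) = 0*(-1/295) = 0)
1/(u(2847) + (-1573)**2) = 1/(0 + (-1573)**2) = 1/(0 + 2474329) = 1/2474329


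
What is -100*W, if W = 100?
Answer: -10000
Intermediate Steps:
-100*W = -100*100 = -10000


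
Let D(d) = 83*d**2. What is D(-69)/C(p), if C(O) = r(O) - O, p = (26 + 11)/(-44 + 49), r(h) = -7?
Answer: -219535/8 ≈ -27442.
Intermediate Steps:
p = 37/5 ≈ 7.4000
C(O) = -7 - O
D(-69)/C(p) = (83*(-69)**2)/(-7 - 1*37/5) = (83*4761)/(-7 - 37/5) = 395163/(-72/5) = 395163*(-5/72) = -219535/8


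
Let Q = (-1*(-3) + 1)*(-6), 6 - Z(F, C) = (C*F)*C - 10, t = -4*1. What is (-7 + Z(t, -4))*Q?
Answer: -1752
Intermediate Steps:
t = -4
Z(F, C) = 16 - F*C**2 (Z(F, C) = 6 - ((C*F)*C - 10) = 6 - (F*C**2 - 10) = 6 - (-10 + F*C**2) = 6 + (10 - F*C**2) = 16 - F*C**2)
Q = -24 (Q = (3 + 1)*(-6) = 4*(-6) = -24)
(-7 + Z(t, -4))*Q = (-7 + (16 - 1*(-4)*(-4)**2))*(-24) = (-7 + (16 - 1*(-4)*16))*(-24) = (-7 + (16 + 64))*(-24) = (-7 + 80)*(-24) = 73*(-24) = -1752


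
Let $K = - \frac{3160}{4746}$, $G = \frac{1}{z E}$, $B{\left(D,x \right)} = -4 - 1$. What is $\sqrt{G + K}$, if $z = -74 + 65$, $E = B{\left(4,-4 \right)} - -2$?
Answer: $\frac{i \sqrt{31867017}}{7119} \approx 0.79296 i$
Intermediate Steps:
$B{\left(D,x \right)} = -5$
$E = -3$ ($E = -5 - -2 = -5 + 2 = -3$)
$z = -9$
$G = \frac{1}{27}$ ($G = \frac{1}{\left(-9\right) \left(-3\right)} = \frac{1}{27} \approx 0.037037$)
$K = - \frac{1580}{2373}$ ($K = \left(-3160\right) \frac{1}{4746} = - \frac{1580}{2373} \approx -0.66582$)
$\sqrt{G + K} = \sqrt{\frac{1}{27} - \frac{1580}{2373}} = \sqrt{- \frac{13429}{21357}} = \frac{i \sqrt{31867017}}{7119}$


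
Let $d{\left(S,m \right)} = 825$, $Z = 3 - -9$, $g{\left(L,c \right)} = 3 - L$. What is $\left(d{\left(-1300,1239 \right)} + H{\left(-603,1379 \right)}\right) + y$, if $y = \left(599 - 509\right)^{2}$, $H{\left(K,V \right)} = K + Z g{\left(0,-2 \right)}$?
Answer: $8358$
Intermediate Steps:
$Z = 12$ ($Z = 3 + 9 = 12$)
$H{\left(K,V \right)} = 36 + K$ ($H{\left(K,V \right)} = K + 12 \left(3 - 0\right) = K + 12 \left(3 + 0\right) = K + 12 \cdot 3 = K + 36 = 36 + K$)
$y = 8100$ ($y = 90^{2} = 8100$)
$\left(d{\left(-1300,1239 \right)} + H{\left(-603,1379 \right)}\right) + y = \left(825 + \left(36 - 603\right)\right) + 8100 = \left(825 - 567\right) + 8100 = 258 + 8100 = 8358$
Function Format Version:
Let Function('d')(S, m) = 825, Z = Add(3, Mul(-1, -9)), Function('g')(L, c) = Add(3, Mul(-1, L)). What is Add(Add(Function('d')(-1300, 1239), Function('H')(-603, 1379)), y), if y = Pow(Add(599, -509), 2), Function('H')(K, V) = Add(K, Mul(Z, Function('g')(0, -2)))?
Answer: 8358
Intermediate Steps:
Z = 12 (Z = Add(3, 9) = 12)
Function('H')(K, V) = Add(36, K) (Function('H')(K, V) = Add(K, Mul(12, Add(3, Mul(-1, 0)))) = Add(K, Mul(12, Add(3, 0))) = Add(K, Mul(12, 3)) = Add(K, 36) = Add(36, K))
y = 8100 (y = Pow(90, 2) = 8100)
Add(Add(Function('d')(-1300, 1239), Function('H')(-603, 1379)), y) = Add(Add(825, Add(36, -603)), 8100) = Add(Add(825, -567), 8100) = Add(258, 8100) = 8358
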